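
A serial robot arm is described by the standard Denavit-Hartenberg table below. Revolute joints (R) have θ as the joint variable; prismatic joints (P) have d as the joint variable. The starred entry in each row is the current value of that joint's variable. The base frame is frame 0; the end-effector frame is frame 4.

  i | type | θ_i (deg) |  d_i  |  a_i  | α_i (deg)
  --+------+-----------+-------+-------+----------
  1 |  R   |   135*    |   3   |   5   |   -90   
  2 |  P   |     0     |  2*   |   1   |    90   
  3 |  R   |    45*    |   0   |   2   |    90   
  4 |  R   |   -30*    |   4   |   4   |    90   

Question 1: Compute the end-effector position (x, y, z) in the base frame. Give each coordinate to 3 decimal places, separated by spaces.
-11.121 6.828 1.000

after link 1: o_1 = (-3.5355, 3.5355, 3.0000)
after link 2: o_2 = (-5.6569, 2.8284, 3.0000)
after link 3: o_3 = (-7.6569, 2.8284, 3.0000)
after link 4: o_4 = (-11.1210, 6.8284, 1.0000)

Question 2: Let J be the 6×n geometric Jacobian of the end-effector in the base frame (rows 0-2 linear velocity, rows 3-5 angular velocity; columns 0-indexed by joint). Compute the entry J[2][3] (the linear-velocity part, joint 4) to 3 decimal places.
3.464

axis z_3 = (0.0000,1.0000,0.0000); lever o_n−o_3 = (-3.4641,4.0000,-2.0000)
cross product → J_v[:, 3] = (-2.0000,0.0000,3.4641)
J_ω[:, 3] = z_3
entry J[2][3] = 3.4641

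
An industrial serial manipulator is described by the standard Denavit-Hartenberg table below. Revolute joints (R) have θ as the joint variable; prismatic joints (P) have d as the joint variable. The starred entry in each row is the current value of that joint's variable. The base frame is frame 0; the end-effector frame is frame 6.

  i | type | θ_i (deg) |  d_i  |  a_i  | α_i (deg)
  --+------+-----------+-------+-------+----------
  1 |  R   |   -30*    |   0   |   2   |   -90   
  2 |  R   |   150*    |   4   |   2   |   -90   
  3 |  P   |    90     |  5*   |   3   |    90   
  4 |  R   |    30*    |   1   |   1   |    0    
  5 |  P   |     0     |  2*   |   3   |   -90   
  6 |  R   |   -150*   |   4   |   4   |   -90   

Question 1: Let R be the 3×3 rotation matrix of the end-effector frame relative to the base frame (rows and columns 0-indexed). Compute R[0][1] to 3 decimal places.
End-effector y-axis (col 1 of R) = (0.1250,-0.6495,-0.7500)
R[0][1] = 0.1250

0.125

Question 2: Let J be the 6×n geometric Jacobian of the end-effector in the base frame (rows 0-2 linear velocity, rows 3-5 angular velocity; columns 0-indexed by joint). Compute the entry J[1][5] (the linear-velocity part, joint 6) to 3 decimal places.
0.250

axis z_5 = (-0.1250,0.6495,0.7500); lever o_n−o_5 = (0.2500,5.6292,0.5000)
cross product → J_v[:, 5] = (-3.8971,0.2500,-0.8660)
J_ω[:, 5] = z_5
entry J[1][5] = 0.2500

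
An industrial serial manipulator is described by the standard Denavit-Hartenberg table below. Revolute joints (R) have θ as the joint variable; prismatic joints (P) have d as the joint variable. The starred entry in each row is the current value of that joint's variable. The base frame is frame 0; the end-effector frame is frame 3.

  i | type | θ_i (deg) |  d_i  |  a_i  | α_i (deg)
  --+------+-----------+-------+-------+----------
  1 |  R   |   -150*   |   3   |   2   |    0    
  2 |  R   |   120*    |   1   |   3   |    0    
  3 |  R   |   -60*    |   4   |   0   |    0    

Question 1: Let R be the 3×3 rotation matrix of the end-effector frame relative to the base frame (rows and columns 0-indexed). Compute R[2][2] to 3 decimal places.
1.000

End-effector z-axis (col 2 of R) = (0.0000,0.0000,1.0000)
R[2][2] = 1.0000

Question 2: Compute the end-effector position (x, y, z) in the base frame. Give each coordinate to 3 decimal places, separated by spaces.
after link 1: o_1 = (-1.7321, -1.0000, 3.0000)
after link 2: o_2 = (0.8660, -2.5000, 4.0000)
after link 3: o_3 = (0.8660, -2.5000, 8.0000)

0.866 -2.500 8.000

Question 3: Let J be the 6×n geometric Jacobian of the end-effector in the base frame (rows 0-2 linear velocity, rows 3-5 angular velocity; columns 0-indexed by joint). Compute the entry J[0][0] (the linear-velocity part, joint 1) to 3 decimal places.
2.500

axis z_0 = ẑ; lever o_n−o_0 = (0.8660,-2.5000,8.0000)
cross product → J_v[:, 0] = (2.5000,0.8660,-0.0000)
J_ω[:, 0] = z_0
entry J[0][0] = 2.5000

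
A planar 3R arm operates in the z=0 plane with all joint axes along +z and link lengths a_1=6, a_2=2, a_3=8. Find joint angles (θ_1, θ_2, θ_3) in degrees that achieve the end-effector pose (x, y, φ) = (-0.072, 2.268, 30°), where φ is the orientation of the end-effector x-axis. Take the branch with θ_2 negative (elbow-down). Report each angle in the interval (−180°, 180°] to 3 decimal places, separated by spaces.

-152.206 -59.993 -117.801

wrist centre = target − a_3·(cos φ, sin φ) = (-7.0002, -1.7320)
cos θ_2 = (52.0027−6²−2²)/(2·6·2) = 0.5001; θ_2 = -59.9926° (elbow-down)
β = atan2(-1.7320,-7.0002) = -166.1029°; ψ = atan2(-1.7319,7.0002) = -13.8965°
θ_1 = β − ψ = -152.2064°
θ_3 = φ − θ_1 − θ_2 = -117.8009° (wrapped to (-180°,180°])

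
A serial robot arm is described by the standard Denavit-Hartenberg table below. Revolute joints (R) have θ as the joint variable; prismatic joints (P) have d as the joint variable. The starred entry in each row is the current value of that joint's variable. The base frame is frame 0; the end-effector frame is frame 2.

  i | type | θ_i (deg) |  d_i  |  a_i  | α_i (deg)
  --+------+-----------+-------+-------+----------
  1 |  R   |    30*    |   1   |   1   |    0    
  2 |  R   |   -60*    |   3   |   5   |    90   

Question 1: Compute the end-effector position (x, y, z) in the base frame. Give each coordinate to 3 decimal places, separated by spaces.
after link 1: o_1 = (0.8660, 0.5000, 1.0000)
after link 2: o_2 = (5.1962, -2.0000, 4.0000)

5.196 -2.000 4.000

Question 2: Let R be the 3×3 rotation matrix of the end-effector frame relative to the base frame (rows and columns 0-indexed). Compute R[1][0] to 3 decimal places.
End-effector x-axis (col 0 of R) = (0.8660,-0.5000,0.0000)
R[1][0] = -0.5000

-0.500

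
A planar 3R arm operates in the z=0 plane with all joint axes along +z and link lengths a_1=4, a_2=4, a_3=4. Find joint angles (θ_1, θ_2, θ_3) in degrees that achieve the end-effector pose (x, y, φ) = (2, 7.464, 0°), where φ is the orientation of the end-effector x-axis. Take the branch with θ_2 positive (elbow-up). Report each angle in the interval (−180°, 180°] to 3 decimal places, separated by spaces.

89.997 30.005 -120.003

wrist centre = target − a_3·(cos φ, sin φ) = (-2.0000, 7.4640)
cos θ_2 = (59.7113−4²−4²)/(2·4·4) = 0.8660; θ_2 = 30.0054° (elbow-up)
β = atan2(7.4640,-2.0000) = 105.0002°; ψ = atan2(2.0003,7.4639) = 15.0027°
θ_1 = β − ψ = 89.9975°
θ_3 = φ − θ_1 − θ_2 = -120.0029° (wrapped to (-180°,180°])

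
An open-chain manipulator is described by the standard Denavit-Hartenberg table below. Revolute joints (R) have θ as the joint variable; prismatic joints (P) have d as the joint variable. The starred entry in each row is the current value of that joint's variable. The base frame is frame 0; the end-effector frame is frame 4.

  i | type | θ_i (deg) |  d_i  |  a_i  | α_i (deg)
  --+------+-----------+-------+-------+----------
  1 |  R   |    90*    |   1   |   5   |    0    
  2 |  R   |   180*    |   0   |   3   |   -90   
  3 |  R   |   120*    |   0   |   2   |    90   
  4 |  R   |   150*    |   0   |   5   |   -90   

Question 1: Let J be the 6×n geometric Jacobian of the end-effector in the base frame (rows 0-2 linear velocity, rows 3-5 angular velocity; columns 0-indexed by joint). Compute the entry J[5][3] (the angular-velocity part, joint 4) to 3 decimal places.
axis z_3 = (-0.0000,-0.8660,-0.5000); lever o_n−o_3 = (2.5000,-2.1651,3.7500)
cross product → J_v[:, 3] = (-4.3301,-1.2500,2.1651)
J_ω[:, 3] = z_3
entry J[5][3] = -0.5000

-0.500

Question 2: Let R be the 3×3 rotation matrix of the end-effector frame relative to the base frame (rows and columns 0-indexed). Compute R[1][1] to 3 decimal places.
End-effector y-axis (col 1 of R) = (0.0000,0.8660,0.5000)
R[1][1] = 0.8660

0.866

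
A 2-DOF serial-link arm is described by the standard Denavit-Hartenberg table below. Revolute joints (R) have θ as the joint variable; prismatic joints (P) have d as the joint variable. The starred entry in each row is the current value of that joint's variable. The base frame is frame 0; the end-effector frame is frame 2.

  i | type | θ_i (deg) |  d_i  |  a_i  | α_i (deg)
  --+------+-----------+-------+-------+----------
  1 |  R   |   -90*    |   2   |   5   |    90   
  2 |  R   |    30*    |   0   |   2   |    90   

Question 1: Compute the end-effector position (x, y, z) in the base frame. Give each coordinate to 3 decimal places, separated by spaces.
after link 1: o_1 = (0.0000, -5.0000, 2.0000)
after link 2: o_2 = (0.0000, -6.7321, 3.0000)

0.000 -6.732 3.000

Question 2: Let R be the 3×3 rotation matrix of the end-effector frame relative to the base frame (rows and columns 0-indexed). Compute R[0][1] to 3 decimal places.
-1.000

End-effector y-axis (col 1 of R) = (-1.0000,-0.0000,0.0000)
R[0][1] = -1.0000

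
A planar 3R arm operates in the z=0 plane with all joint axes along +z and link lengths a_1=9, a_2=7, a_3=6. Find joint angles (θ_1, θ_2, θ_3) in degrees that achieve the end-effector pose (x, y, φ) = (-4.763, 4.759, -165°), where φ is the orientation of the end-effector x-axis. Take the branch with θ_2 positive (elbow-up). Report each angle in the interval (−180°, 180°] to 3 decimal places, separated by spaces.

wrist centre = target − a_3·(cos φ, sin φ) = (1.0326, 6.3119)
cos θ_2 = (40.9064−9²−7²)/(2·9·7) = -0.7071; θ_2 = 134.9988° (elbow-up)
β = atan2(6.3119,1.0326) = 80.7094°; ψ = atan2(4.9499,4.0504) = 50.7073°
θ_1 = β − ψ = 30.0021°
θ_3 = φ − θ_1 − θ_2 = 29.9991° (wrapped to (-180°,180°])

30.002 134.999 29.999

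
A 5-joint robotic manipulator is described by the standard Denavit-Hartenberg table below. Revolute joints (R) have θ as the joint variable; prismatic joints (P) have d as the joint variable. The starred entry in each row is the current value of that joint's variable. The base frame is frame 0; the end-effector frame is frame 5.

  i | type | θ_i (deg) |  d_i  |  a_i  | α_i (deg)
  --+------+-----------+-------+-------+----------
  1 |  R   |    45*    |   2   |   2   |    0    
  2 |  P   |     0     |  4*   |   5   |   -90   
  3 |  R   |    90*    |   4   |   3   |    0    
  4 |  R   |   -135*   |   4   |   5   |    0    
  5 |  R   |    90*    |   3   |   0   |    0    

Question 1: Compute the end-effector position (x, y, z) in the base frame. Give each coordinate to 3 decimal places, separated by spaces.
-0.328 15.228 6.536

after link 1: o_1 = (1.4142, 1.4142, 2.0000)
after link 2: o_2 = (4.9497, 4.9497, 6.0000)
after link 3: o_3 = (2.1213, 7.7782, 3.0000)
after link 4: o_4 = (1.7929, 13.1066, 6.5355)
after link 5: o_5 = (-0.3284, 15.2279, 6.5355)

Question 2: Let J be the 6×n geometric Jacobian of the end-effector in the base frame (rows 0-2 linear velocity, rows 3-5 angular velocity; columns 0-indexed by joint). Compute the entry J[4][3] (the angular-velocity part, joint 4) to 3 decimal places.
axis z_3 = (-0.7071,0.7071,0.0000); lever o_n−o_3 = (-2.4497,7.4497,3.5355)
cross product → J_v[:, 3] = (2.5000,2.5000,-3.5355)
J_ω[:, 3] = z_3
entry J[4][3] = 0.7071

0.707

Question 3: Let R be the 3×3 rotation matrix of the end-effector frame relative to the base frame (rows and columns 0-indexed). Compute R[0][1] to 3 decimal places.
-0.500

End-effector y-axis (col 1 of R) = (-0.5000,-0.5000,-0.7071)
R[0][1] = -0.5000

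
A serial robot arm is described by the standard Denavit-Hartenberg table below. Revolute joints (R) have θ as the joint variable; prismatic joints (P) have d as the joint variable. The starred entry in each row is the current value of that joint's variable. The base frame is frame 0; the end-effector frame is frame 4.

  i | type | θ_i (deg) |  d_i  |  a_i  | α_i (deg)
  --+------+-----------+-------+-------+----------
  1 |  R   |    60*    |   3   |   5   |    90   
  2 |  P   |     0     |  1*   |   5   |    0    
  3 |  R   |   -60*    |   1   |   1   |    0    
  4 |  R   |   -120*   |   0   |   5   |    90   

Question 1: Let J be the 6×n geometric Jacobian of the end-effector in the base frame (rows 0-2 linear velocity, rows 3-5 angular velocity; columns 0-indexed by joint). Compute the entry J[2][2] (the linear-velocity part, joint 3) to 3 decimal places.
axis z_2 = (0.8660,-0.5000,0.0000); lever o_n−o_2 = (-1.3840,-4.3971,-0.8660)
cross product → J_v[:, 2] = (0.4330,0.7500,-4.5000)
J_ω[:, 2] = z_2
entry J[2][2] = -4.5000

-4.500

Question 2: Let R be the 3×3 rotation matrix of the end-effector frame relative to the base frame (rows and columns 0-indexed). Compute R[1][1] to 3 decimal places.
End-effector y-axis (col 1 of R) = (0.8660,-0.5000,0.0000)
R[1][1] = -0.5000

-0.500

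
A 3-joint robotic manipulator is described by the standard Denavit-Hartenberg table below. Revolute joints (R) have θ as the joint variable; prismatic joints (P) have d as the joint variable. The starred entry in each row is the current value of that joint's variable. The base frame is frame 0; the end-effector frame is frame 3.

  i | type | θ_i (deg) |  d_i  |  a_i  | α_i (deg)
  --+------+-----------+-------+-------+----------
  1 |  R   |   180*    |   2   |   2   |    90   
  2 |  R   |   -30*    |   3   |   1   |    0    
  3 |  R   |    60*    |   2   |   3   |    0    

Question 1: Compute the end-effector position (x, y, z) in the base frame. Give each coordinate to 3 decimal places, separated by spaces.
after link 1: o_1 = (-2.0000, 0.0000, 2.0000)
after link 2: o_2 = (-2.8660, 3.0000, 1.5000)
after link 3: o_3 = (-5.4641, 5.0000, 3.0000)

-5.464 5.000 3.000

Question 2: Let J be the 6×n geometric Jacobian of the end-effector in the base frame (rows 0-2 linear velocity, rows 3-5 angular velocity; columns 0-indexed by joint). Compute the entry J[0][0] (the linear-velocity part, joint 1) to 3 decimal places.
axis z_0 = ẑ; lever o_n−o_0 = (-5.4641,5.0000,3.0000)
cross product → J_v[:, 0] = (-5.0000,-5.4641,0.0000)
J_ω[:, 0] = z_0
entry J[0][0] = -5.0000

-5.000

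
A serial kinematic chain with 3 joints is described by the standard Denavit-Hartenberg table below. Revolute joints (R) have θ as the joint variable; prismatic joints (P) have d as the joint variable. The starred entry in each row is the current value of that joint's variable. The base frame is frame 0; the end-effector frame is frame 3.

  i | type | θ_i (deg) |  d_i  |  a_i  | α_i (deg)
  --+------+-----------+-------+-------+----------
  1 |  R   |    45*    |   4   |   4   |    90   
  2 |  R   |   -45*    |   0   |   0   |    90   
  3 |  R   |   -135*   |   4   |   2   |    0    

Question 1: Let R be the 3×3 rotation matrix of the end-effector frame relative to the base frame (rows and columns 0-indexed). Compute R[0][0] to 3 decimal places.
-0.854

End-effector x-axis (col 0 of R) = (-0.8536,0.1464,0.5000)
R[0][0] = -0.8536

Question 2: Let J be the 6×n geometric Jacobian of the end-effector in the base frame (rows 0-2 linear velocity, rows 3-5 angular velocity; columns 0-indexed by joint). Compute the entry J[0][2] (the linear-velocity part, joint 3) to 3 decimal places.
-0.293

axis z_2 = (-0.5000,-0.5000,-0.7071); lever o_n−o_2 = (-3.7071,-1.7071,-1.8284)
cross product → J_v[:, 2] = (-0.2929,1.7071,-1.0000)
J_ω[:, 2] = z_2
entry J[0][2] = -0.2929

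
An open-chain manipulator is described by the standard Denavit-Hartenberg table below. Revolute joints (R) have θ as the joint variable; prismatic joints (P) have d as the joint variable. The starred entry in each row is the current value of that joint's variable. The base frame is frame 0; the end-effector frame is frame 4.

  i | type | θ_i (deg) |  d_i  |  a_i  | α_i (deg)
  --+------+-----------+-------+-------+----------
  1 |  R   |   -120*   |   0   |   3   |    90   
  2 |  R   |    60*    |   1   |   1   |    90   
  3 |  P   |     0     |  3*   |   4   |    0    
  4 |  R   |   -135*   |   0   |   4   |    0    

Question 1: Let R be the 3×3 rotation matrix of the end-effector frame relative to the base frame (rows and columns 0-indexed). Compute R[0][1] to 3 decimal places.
End-effector y-axis (col 1 of R) = (0.4356,-0.6597,0.6124)
R[0][1] = 0.4356

0.436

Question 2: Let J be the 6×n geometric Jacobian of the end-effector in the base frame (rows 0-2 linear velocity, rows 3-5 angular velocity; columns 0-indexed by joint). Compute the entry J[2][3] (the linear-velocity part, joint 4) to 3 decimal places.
axis z_3 = (-0.4330,-0.7500,-0.5000); lever o_n−o_3 = (3.1566,-0.1895,-2.4495)
cross product → J_v[:, 3] = (1.7424,-2.6390,2.4495)
J_ω[:, 3] = z_3
entry J[2][3] = 2.4495

2.449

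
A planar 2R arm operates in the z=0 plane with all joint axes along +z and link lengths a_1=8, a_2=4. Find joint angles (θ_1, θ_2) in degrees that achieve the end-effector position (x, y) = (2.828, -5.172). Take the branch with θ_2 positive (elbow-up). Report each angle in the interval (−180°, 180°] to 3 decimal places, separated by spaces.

-90.006 134.997

cos θ_2 = (34.7472−8²−4²)/(2·8·4) = -0.7071; θ_2 = 134.9975° (elbow-up)
β = atan2(-5.1720,2.8280) = -61.3306°; ψ = atan2(2.8286,5.1717) = 28.6755°
θ_1 = β − ψ = -90.0061°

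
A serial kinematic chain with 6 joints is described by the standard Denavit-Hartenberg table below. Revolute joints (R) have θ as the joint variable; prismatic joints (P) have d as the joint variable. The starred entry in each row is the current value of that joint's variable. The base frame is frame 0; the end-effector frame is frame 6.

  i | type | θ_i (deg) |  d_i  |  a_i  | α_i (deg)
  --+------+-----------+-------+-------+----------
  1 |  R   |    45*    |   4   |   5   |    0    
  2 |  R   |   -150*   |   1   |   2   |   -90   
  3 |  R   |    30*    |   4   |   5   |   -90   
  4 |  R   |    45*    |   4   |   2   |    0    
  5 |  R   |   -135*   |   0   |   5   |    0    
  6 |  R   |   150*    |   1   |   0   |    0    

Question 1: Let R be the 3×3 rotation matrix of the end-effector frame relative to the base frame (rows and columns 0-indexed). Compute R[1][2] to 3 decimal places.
End-effector z-axis (col 2 of R) = (0.1294,0.4830,-0.8660)
R[1][2] = 0.4830

0.483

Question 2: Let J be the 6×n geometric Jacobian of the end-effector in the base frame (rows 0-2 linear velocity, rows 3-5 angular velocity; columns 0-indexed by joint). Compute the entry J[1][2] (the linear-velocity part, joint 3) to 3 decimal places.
axis z_2 = (0.9659,-0.2588,0.0000); lever o_n−o_2 = (6.5366,-4.9141,-7.5372)
cross product → J_v[:, 2] = (1.9508,7.2804,-3.0549)
J_ω[:, 2] = z_2
entry J[1][2] = 7.2804

7.280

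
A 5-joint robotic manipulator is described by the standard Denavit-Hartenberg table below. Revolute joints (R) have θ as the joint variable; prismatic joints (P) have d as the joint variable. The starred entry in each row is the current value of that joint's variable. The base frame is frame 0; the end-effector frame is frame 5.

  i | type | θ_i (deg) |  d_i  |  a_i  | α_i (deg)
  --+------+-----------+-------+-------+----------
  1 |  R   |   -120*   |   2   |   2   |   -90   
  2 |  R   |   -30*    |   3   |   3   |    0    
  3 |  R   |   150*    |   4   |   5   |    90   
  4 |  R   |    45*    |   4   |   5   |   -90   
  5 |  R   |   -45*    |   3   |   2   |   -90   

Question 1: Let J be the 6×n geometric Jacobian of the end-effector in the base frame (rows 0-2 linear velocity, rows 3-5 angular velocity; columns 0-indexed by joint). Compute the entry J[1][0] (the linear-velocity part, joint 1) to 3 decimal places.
9.037

axis z_0 = ẑ; lever o_n−o_0 = (9.0373,-11.6607,-5.6280)
cross product → J_v[:, 0] = (11.6607,9.0373,-0.0000)
J_ω[:, 0] = z_0
entry J[1][0] = 9.0373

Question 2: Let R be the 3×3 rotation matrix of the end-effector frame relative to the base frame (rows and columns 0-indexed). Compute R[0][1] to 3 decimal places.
-0.436

End-effector y-axis (col 1 of R) = (-0.4356,0.6597,-0.6124)
R[0][1] = -0.4356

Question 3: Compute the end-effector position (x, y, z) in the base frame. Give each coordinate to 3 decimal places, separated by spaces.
after link 1: o_1 = (-1.0000, -1.7321, 2.0000)
after link 2: o_2 = (0.2990, -5.4821, 3.5000)
after link 3: o_3 = (5.0131, -5.3170, -0.8301)
after link 4: o_4 = (7.2268, -8.5538, -5.8920)
after link 5: o_5 = (9.0373, -11.6607, -5.6280)

9.037 -11.661 -5.628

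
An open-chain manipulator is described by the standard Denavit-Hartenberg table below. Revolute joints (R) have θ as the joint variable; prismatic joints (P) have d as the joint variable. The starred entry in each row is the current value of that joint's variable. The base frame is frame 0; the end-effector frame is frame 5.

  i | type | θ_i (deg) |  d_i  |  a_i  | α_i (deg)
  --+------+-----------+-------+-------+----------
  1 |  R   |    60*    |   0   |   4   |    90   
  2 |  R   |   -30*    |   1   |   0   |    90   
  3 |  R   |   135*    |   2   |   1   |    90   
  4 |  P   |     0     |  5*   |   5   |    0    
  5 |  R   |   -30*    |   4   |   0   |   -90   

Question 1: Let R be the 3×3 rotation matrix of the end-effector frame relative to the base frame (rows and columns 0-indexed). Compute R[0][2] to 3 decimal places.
End-effector z-axis (col 2 of R) = (-0.0634,-0.8169,-0.5732)
R[0][2] = -0.0634

-0.063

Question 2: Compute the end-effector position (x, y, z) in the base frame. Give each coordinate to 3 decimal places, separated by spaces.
12.470 -1.614 -2.793

after link 1: o_1 = (2.0000, 3.4641, 0.0000)
after link 2: o_2 = (2.8660, 2.9641, 0.0000)
after link 3: o_3 = (2.6722, 1.2142, -1.3785)
after link 4: o_4 = (8.7959, -2.3213, -1.3785)
after link 5: o_5 = (12.4702, -1.6142, -2.7927)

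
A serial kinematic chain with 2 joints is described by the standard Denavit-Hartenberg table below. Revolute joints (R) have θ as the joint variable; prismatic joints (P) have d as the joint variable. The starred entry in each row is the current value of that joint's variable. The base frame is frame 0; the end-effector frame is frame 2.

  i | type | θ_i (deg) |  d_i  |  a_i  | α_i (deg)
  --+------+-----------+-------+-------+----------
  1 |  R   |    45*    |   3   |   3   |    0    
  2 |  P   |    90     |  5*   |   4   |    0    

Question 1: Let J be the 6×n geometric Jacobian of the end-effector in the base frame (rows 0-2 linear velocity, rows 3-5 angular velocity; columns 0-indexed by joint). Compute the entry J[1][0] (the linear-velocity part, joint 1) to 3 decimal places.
axis z_0 = ẑ; lever o_n−o_0 = (-0.7071,4.9497,8.0000)
cross product → J_v[:, 0] = (-4.9497,-0.7071,0.0000)
J_ω[:, 0] = z_0
entry J[1][0] = -0.7071

-0.707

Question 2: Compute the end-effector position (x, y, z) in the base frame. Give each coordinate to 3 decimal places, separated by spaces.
-0.707 4.950 8.000

after link 1: o_1 = (2.1213, 2.1213, 3.0000)
after link 2: o_2 = (-0.7071, 4.9497, 8.0000)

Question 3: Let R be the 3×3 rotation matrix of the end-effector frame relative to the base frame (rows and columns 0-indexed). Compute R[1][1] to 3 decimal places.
-0.707

End-effector y-axis (col 1 of R) = (-0.7071,-0.7071,0.0000)
R[1][1] = -0.7071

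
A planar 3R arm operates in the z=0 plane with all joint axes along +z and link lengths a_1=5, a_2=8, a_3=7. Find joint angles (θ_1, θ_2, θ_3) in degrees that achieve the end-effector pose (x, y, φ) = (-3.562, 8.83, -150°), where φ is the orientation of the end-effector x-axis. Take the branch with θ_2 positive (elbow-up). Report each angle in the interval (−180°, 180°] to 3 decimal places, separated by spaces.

wrist centre = target − a_3·(cos φ, sin φ) = (2.5002, 12.3300)
cos θ_2 = (158.2798−5²−8²)/(2·5·8) = 0.8660; θ_2 = 30.0032° (elbow-up)
β = atan2(12.3300,2.5002) = 78.5374°; ψ = atan2(4.0004,11.9280) = 18.5403°
θ_1 = β − ψ = 59.9971°
θ_3 = φ − θ_1 − θ_2 = 119.9997° (wrapped to (-180°,180°])

59.997 30.003 120.000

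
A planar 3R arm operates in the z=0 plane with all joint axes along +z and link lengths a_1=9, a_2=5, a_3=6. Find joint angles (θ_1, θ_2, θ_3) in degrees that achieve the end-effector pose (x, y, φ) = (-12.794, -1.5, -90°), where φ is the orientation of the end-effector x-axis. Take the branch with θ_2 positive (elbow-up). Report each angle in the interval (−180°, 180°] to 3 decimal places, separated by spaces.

wrist centre = target − a_3·(cos φ, sin φ) = (-12.7940, 4.5000)
cos θ_2 = (183.9364−9²−5²)/(2·9·5) = 0.8660; θ_2 = 30.0074° (elbow-up)
β = atan2(4.5000,-12.7940) = 160.6218°; ψ = atan2(2.5006,13.3298) = 10.6247°
θ_1 = β − ψ = 149.9971°
θ_3 = φ − θ_1 − θ_2 = 89.9955° (wrapped to (-180°,180°])

149.997 30.007 89.995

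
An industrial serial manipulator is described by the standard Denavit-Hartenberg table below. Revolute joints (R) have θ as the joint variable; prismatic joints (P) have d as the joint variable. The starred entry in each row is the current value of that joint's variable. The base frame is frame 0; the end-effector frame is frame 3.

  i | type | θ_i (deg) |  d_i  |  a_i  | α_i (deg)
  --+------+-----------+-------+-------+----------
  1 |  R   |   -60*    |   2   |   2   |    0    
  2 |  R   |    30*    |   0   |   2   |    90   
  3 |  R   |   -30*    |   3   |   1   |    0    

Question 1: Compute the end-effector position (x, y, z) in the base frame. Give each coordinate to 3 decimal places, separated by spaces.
1.982 -5.763 1.500

after link 1: o_1 = (1.0000, -1.7321, 2.0000)
after link 2: o_2 = (2.7321, -2.7321, 2.0000)
after link 3: o_3 = (1.9821, -5.7631, 1.5000)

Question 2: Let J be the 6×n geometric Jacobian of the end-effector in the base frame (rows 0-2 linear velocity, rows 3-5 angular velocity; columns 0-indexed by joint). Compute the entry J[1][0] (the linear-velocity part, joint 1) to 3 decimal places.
1.982

axis z_0 = ẑ; lever o_n−o_0 = (1.9821,-5.7631,1.5000)
cross product → J_v[:, 0] = (5.7631,1.9821,-0.0000)
J_ω[:, 0] = z_0
entry J[1][0] = 1.9821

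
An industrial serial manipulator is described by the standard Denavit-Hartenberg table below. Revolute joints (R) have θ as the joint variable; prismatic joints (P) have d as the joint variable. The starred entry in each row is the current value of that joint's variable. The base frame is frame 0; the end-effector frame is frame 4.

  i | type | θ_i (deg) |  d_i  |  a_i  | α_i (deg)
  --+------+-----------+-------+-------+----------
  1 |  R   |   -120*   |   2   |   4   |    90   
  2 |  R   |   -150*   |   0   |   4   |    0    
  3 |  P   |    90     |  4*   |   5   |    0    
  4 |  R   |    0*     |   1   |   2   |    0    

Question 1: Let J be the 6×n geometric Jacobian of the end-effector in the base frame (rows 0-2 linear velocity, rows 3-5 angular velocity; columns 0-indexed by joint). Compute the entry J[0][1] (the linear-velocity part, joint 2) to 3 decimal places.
-4.031

axis z_1 = (-0.8660,0.5000,0.0000); lever o_n−o_1 = (-4.3481,2.4689,-8.0622)
cross product → J_v[:, 1] = (-4.0311,-6.9821,0.0359)
J_ω[:, 1] = z_1
entry J[0][1] = -4.0311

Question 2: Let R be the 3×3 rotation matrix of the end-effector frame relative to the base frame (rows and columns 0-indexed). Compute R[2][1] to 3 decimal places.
0.500

End-effector y-axis (col 1 of R) = (-0.4330,-0.7500,0.5000)
R[2][1] = 0.5000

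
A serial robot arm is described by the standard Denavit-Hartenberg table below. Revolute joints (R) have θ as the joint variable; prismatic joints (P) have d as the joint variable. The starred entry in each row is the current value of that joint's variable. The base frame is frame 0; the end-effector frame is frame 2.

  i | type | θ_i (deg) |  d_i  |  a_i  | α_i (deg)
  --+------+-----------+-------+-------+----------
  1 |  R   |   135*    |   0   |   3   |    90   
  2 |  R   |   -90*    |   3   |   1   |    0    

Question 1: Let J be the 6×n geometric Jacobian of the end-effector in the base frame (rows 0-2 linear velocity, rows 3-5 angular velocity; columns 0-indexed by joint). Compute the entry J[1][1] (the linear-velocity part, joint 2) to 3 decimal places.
axis z_1 = (0.7071,0.7071,0.0000); lever o_n−o_1 = (2.1213,2.1213,-1.0000)
cross product → J_v[:, 1] = (-0.7071,0.7071,0.0000)
J_ω[:, 1] = z_1
entry J[1][1] = 0.7071

0.707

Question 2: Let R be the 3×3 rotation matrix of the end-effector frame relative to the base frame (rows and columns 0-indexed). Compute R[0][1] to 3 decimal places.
-0.707

End-effector y-axis (col 1 of R) = (-0.7071,0.7071,0.0000)
R[0][1] = -0.7071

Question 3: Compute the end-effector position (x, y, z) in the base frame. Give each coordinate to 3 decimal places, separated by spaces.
after link 1: o_1 = (-2.1213, 2.1213, 0.0000)
after link 2: o_2 = (0.0000, 4.2426, -1.0000)

0.000 4.243 -1.000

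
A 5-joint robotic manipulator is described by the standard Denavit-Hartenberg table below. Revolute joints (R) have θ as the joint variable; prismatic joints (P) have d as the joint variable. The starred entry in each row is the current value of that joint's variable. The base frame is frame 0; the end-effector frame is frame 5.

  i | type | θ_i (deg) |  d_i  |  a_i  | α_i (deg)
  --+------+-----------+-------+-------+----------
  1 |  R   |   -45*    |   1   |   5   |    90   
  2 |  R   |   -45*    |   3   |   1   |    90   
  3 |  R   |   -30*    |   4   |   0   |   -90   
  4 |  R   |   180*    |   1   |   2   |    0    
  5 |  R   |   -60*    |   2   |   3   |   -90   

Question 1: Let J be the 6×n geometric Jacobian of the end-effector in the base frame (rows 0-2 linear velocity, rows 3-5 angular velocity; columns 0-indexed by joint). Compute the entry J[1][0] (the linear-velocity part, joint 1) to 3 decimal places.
axis z_0 = ẑ; lever o_n−o_0 = (-2.6268,-7.7649,0.3842)
cross product → J_v[:, 0] = (7.7649,-2.6268,0.0000)
J_ω[:, 0] = z_0
entry J[1][0] = -2.6268

-2.627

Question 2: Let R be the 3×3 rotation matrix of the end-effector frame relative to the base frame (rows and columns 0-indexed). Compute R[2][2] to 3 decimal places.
End-effector z-axis (col 2 of R) = (-0.9312,0.3188,0.1768)
R[2][2] = 0.1768

0.177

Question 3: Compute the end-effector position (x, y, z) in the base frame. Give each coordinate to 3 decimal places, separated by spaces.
after link 1: o_1 = (3.5355, -3.5355, 1.0000)
after link 2: o_2 = (1.9142, -6.1569, 0.2929)
after link 3: o_3 = (-0.0858, -4.1569, -2.5355)
after link 4: o_4 = (-2.0213, -4.8603, -1.6643)
after link 5: o_5 = (-2.6268, -7.7649, 0.3842)

-2.627 -7.765 0.384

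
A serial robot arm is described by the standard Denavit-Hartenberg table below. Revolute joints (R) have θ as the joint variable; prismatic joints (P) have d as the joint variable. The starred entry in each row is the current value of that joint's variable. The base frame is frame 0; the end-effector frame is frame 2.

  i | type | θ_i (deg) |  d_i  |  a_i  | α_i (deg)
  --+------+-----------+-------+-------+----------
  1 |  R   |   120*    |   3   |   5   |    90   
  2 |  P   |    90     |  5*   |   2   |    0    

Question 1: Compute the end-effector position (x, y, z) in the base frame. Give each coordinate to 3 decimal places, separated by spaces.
1.830 6.830 5.000

after link 1: o_1 = (-2.5000, 4.3301, 3.0000)
after link 2: o_2 = (1.8301, 6.8301, 5.0000)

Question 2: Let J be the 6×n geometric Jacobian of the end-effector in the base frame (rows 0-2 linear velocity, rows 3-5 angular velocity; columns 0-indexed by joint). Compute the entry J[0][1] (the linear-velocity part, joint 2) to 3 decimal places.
0.866

prismatic axis z_1 = (0.8660,0.5000,0.0000)
J_v[:, 1] = z_1; J_ω[:, 1] = (0,0,0)
entry J[0][1] = 0.8660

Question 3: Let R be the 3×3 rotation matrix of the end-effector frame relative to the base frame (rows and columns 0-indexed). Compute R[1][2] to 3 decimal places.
End-effector z-axis (col 2 of R) = (0.8660,0.5000,0.0000)
R[1][2] = 0.5000

0.500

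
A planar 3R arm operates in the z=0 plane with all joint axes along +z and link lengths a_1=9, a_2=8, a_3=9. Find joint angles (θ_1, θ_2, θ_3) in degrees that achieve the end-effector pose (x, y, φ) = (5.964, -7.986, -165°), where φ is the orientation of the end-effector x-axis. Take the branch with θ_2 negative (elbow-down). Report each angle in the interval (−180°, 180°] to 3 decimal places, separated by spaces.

-0.002 -44.994 -120.005

wrist centre = target − a_3·(cos φ, sin φ) = (14.6573, -5.6566)
cos θ_2 = (246.8348−9²−8²)/(2·9·8) = 0.7072; θ_2 = -44.9935° (elbow-down)
β = atan2(-5.6566,14.6573) = -21.1028°; ψ = atan2(-5.6562,14.6575) = -21.1012°
θ_1 = β − ψ = -0.0016°
θ_3 = φ − θ_1 − θ_2 = -120.0048° (wrapped to (-180°,180°])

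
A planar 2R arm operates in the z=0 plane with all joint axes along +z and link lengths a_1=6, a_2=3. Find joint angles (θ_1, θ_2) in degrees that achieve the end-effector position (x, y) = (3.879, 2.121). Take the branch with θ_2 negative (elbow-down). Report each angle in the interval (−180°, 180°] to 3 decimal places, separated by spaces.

cos θ_2 = (19.5453−6²−3²)/(2·6·3) = -0.7071; θ_2 = -134.9975° (elbow-down)
β = atan2(2.1210,3.8790) = 28.6694°; ψ = atan2(-2.1214,3.8788) = -28.6755°
θ_1 = β − ψ = 57.3449°

57.345 -134.997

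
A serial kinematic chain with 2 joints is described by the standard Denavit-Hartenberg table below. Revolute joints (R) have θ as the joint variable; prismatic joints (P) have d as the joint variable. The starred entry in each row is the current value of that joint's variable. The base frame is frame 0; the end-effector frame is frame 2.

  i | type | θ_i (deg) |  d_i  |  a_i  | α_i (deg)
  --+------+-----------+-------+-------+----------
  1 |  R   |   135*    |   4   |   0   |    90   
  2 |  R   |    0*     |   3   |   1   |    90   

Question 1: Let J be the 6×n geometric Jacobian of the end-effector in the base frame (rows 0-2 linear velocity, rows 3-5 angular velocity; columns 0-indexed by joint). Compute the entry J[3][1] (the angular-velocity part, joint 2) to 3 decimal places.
0.707

axis z_1 = (0.7071,0.7071,0.0000); lever o_n−o_1 = (1.4142,2.8284,0.0000)
cross product → J_v[:, 1] = (-0.0000,0.0000,1.0000)
J_ω[:, 1] = z_1
entry J[3][1] = 0.7071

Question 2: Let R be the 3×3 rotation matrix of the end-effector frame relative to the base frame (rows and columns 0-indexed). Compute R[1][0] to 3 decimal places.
0.707

End-effector x-axis (col 0 of R) = (-0.7071,0.7071,0.0000)
R[1][0] = 0.7071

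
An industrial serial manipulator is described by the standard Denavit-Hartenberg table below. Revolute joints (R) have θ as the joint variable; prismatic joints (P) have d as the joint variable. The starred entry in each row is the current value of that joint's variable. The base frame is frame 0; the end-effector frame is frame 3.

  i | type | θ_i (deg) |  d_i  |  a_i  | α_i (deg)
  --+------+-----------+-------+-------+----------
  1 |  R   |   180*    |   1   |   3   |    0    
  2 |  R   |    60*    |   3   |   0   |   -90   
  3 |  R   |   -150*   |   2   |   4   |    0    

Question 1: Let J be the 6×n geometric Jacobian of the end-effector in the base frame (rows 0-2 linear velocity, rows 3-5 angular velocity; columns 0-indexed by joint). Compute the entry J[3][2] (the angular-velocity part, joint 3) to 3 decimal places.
0.866

axis z_2 = (0.8660,-0.5000,0.0000); lever o_n−o_2 = (3.4641,2.0000,2.0000)
cross product → J_v[:, 2] = (-1.0000,-1.7321,3.4641)
J_ω[:, 2] = z_2
entry J[3][2] = 0.8660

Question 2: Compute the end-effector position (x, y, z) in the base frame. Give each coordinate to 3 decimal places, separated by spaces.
0.464 2.000 6.000

after link 1: o_1 = (-3.0000, 0.0000, 1.0000)
after link 2: o_2 = (-3.0000, 0.0000, 4.0000)
after link 3: o_3 = (0.4641, 2.0000, 6.0000)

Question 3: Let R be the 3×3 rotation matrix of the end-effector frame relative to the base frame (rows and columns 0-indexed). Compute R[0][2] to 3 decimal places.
End-effector z-axis (col 2 of R) = (0.8660,-0.5000,0.0000)
R[0][2] = 0.8660

0.866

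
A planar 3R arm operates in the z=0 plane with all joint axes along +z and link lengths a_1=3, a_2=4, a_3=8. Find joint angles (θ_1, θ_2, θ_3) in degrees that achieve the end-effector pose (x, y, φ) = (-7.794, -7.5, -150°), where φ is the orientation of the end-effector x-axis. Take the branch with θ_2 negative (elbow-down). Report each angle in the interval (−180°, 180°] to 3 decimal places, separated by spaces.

-29.996 -120.001 -0.003

wrist centre = target − a_3·(cos φ, sin φ) = (-0.8658, -3.5000)
cos θ_2 = (12.9996−3²−4²)/(2·3·4) = -0.5000; θ_2 = -120.0011° (elbow-down)
β = atan2(-3.5000,-0.8658) = -103.8944°; ψ = atan2(-3.4641,0.9999) = -73.8987°
θ_1 = β − ψ = -29.9956°
θ_3 = φ − θ_1 − θ_2 = -0.0033° (wrapped to (-180°,180°])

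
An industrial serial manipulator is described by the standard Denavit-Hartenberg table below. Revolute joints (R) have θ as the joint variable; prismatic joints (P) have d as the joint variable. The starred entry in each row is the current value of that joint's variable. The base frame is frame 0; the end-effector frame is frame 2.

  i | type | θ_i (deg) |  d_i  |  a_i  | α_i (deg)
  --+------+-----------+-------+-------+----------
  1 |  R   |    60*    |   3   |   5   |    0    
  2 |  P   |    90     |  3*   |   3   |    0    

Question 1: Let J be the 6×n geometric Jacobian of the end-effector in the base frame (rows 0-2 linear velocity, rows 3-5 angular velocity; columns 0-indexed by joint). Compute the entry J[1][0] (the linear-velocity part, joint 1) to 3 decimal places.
axis z_0 = ẑ; lever o_n−o_0 = (-0.0981,5.8301,6.0000)
cross product → J_v[:, 0] = (-5.8301,-0.0981,0.0000)
J_ω[:, 0] = z_0
entry J[1][0] = -0.0981

-0.098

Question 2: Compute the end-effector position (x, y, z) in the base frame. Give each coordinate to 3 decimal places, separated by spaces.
-0.098 5.830 6.000

after link 1: o_1 = (2.5000, 4.3301, 3.0000)
after link 2: o_2 = (-0.0981, 5.8301, 6.0000)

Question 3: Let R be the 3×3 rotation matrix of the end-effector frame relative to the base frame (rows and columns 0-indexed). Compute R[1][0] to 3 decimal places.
End-effector x-axis (col 0 of R) = (-0.8660,0.5000,0.0000)
R[1][0] = 0.5000

0.500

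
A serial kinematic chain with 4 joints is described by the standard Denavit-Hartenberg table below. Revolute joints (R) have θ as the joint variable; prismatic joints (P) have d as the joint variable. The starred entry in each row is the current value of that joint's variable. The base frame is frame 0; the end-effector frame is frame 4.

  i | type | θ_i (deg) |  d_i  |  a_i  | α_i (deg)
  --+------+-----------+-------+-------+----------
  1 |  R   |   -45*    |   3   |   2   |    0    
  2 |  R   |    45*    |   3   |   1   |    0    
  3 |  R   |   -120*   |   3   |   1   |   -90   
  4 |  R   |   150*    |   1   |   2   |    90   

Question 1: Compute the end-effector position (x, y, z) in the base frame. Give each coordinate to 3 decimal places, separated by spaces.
after link 1: o_1 = (1.4142, -1.4142, 3.0000)
after link 2: o_2 = (2.4142, -1.4142, 6.0000)
after link 3: o_3 = (1.9142, -2.2802, 9.0000)
after link 4: o_4 = (3.6463, -1.2802, 8.0000)

3.646 -1.280 8.000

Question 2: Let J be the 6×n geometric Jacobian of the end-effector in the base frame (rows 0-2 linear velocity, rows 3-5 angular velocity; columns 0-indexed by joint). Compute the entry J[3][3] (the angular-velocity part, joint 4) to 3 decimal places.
axis z_3 = (0.8660,-0.5000,0.0000); lever o_n−o_3 = (1.7321,1.0000,-1.0000)
cross product → J_v[:, 3] = (0.5000,0.8660,1.7321)
J_ω[:, 3] = z_3
entry J[3][3] = 0.8660

0.866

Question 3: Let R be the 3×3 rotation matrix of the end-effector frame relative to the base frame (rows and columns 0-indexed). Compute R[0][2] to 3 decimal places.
End-effector z-axis (col 2 of R) = (-0.2500,-0.4330,-0.8660)
R[0][2] = -0.2500

-0.250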